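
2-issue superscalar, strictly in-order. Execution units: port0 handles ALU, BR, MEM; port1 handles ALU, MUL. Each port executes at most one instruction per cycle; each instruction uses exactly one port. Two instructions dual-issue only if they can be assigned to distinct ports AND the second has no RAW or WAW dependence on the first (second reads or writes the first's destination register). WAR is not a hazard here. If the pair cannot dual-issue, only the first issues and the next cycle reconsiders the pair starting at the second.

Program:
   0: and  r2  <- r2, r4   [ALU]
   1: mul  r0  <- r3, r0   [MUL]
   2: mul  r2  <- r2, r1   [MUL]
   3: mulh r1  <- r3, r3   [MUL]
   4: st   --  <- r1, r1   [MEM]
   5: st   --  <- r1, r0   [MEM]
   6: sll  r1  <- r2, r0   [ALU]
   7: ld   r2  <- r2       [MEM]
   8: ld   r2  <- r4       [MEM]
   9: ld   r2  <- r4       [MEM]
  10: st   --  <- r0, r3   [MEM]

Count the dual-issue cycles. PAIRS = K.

  cy0 -> i0/i1 (and mul) 2-wide
  cy1 -> i2 (mul) no-port MUL/MUL
  cy2 -> i3 (mulh) RAW r1
  cy3 -> i4 (st) no-port MEM/MEM
  cy4 -> i5/i6 (st sll) 2-wide
  cy5 -> i7 (ld) no-port MEM/MEM
  cy6 -> i8 (ld) no-port MEM/MEM
  cy7 -> i9 (ld) no-port MEM/MEM
  cy8 -> i10 (st) tail

PAIRS = 2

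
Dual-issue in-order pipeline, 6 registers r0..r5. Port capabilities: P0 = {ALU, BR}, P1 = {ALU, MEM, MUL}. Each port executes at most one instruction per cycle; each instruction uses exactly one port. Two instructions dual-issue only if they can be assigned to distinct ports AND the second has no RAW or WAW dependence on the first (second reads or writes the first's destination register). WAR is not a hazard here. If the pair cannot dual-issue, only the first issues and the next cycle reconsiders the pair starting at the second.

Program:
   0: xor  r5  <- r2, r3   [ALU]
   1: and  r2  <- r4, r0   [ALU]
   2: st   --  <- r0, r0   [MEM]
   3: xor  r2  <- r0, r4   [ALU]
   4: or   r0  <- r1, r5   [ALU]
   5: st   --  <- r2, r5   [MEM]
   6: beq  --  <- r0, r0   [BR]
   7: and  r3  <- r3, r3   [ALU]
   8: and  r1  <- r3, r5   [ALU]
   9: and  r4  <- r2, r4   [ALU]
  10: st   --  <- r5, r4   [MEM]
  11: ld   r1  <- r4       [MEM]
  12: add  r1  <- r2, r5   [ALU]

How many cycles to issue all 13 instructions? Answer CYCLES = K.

CYCLES = 8

c0: i0/i1 xor and  dual
c1: i2/i3 st xor  dual
c2: i4/i5 or st  dual
c3: i6/i7 beq and  dual
c4: i8/i9 and and  dual
c5: i10 st  no-port MEM/MEM
c6: i11 ld  WAW r1
c7: i12 add  tail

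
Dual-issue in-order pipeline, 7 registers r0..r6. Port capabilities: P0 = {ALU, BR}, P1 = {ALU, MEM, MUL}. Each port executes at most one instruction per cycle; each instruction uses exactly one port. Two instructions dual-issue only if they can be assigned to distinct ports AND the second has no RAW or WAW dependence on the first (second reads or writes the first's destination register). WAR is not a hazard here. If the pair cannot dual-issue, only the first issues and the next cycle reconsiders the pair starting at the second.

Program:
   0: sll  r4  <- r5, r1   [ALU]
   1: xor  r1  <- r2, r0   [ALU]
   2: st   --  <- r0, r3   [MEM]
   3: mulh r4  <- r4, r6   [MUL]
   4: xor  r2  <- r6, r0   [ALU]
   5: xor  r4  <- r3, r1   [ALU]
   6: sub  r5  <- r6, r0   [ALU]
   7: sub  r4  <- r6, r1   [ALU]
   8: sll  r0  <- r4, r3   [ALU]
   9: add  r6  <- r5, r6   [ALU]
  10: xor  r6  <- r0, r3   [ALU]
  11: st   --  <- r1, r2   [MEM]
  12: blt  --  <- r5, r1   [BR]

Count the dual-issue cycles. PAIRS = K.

  cy0 -> i0&i1 (sll/xor) pair
  cy1 -> i2 (st) no-port MEM/MUL
  cy2 -> i3&i4 (mulh/xor) pair
  cy3 -> i5&i6 (xor/sub) pair
  cy4 -> i7 (sub) RAW r4
  cy5 -> i8&i9 (sll/add) pair
  cy6 -> i10&i11 (xor/st) pair
  cy7 -> i12 (blt) tail

PAIRS = 5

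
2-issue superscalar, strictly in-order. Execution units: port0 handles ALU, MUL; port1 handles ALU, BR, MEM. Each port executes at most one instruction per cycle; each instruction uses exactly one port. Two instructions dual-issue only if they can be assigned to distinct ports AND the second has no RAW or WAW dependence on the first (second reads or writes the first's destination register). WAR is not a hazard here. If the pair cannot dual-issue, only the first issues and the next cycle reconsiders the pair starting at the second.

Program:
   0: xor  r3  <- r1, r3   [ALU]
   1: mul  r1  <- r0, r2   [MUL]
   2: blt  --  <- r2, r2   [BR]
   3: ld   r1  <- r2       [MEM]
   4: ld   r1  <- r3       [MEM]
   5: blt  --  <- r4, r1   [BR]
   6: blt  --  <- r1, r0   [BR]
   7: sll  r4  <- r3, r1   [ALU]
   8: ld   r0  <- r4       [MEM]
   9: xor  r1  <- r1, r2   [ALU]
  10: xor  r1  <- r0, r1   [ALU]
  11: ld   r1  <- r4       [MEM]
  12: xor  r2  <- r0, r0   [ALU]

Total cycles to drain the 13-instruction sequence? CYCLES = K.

0. xor.ALU mul.MUL @i0,i1  | pair
1. blt.BR @i2  | no-port BR/MEM
2. ld.MEM @i3  | no-port MEM/MEM
3. ld.MEM @i4  | no-port MEM/BR
4. blt.BR @i5  | no-port BR/BR
5. blt.BR sll.ALU @i6,i7  | pair
6. ld.MEM xor.ALU @i8,i9  | pair
7. xor.ALU @i10  | WAW r1
8. ld.MEM xor.ALU @i11,i12  | pair

CYCLES = 9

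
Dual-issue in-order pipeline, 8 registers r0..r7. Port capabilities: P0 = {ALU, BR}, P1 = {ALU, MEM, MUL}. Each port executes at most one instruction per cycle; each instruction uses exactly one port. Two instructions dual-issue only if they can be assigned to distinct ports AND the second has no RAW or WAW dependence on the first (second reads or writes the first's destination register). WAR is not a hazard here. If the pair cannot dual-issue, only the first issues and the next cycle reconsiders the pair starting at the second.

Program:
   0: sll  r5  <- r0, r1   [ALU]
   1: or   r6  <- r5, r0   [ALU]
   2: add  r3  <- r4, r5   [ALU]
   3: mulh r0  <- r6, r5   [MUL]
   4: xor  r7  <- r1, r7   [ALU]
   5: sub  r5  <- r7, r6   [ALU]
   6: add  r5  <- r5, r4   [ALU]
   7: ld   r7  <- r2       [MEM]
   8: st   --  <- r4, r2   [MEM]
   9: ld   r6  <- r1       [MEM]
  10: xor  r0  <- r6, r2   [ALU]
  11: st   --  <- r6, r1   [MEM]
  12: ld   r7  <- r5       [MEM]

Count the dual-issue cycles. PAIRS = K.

c0: i0 sll  RAW r5
c1: i1/i2 or;add  dual
c2: i3/i4 mulh;xor  dual
c3: i5 sub  RAW+WAW r5
c4: i6/i7 add;ld  dual
c5: i8 st  no-port MEM/MEM
c6: i9 ld  RAW r6
c7: i10/i11 xor;st  dual
c8: i12 ld  tail

PAIRS = 4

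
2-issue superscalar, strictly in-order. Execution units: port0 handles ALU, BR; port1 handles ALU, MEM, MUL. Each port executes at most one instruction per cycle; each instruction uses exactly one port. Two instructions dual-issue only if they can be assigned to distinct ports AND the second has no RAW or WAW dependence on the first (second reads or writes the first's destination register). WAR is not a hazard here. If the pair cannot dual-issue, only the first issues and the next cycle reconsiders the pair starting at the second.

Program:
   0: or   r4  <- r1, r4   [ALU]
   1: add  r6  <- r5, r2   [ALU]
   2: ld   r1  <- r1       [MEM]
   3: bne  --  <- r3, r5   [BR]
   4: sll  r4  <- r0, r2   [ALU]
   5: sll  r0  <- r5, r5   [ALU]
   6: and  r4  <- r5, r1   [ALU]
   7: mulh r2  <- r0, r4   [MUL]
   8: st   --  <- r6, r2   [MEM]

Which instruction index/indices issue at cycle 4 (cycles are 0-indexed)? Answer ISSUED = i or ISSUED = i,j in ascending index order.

#0 head=0: or;add i0&i1 pair
#1 head=2: ld;bne i2&i3 pair
#2 head=4: sll;sll i4&i5 pair
#3 head=6: and i6 RAW r4
#4 head=7: mulh i7 no-port MUL/MEM
#5 head=8: st i8 tail

ISSUED = 7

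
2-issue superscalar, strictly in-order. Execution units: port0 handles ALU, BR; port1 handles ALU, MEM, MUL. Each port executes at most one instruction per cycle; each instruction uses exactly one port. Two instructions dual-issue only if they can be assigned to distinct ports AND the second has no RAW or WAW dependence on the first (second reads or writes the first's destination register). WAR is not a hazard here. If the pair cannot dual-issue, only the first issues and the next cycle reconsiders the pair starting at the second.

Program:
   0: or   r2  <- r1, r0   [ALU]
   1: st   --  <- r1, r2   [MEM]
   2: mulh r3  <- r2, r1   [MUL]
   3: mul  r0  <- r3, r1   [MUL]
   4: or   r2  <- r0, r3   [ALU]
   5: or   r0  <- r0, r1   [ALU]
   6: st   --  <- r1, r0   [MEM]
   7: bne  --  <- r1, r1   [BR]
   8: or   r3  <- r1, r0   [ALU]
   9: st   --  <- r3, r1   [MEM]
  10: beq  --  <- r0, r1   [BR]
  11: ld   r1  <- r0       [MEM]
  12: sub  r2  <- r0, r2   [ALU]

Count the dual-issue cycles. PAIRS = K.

PAIRS = 4

t=0 i0:or ; RAW r2
t=1 i1:st ; no-port MEM/MUL
t=2 i2:mulh ; no-port MUL/MUL
t=3 i3:mul ; RAW r0
t=4 i4/i5:or+or ; pair
t=5 i6/i7:st+bne ; pair
t=6 i8:or ; RAW r3
t=7 i9/i10:st+beq ; pair
t=8 i11/i12:ld+sub ; pair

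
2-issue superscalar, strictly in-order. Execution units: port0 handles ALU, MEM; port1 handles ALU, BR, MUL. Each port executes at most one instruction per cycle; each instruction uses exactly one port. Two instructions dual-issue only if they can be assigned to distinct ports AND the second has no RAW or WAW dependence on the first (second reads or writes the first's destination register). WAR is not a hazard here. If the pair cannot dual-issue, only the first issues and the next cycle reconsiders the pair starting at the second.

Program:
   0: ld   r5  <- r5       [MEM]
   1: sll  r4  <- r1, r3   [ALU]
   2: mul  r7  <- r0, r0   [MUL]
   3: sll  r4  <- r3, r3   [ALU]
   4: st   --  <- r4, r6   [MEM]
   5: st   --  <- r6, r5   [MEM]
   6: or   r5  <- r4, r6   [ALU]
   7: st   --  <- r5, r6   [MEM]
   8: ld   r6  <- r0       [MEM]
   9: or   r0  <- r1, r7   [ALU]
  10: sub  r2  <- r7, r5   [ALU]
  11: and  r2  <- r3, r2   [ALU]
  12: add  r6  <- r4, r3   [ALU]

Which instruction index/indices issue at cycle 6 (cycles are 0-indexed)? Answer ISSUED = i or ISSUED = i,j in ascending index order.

ISSUED = 10

t=0 i0,i1:ld/sll ; dual
t=1 i2,i3:mul/sll ; dual
t=2 i4:st ; no-port MEM/MEM
t=3 i5,i6:st/or ; dual
t=4 i7:st ; no-port MEM/MEM
t=5 i8,i9:ld/or ; dual
t=6 i10:sub ; RAW+WAW r2
t=7 i11,i12:and/add ; dual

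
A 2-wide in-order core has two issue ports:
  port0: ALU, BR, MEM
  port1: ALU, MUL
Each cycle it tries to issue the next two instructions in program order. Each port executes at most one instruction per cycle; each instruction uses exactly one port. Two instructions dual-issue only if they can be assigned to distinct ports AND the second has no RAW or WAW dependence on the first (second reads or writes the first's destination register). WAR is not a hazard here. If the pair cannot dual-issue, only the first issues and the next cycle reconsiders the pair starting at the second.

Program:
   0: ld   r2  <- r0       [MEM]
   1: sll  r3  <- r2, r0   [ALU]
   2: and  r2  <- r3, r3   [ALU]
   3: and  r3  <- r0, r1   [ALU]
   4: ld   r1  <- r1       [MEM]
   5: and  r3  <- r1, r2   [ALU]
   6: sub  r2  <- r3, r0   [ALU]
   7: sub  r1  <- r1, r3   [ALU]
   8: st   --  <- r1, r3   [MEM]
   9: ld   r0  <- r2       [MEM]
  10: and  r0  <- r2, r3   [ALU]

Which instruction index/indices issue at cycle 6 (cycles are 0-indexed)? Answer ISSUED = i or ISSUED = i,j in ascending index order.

ISSUED = 8

0. ld @i0  | RAW r2
1. sll @i1  | RAW r3
2. and;and @i2/i3  | 2-wide
3. ld @i4  | RAW r1
4. and @i5  | RAW r3
5. sub;sub @i6/i7  | 2-wide
6. st @i8  | no-port MEM/MEM
7. ld @i9  | WAW r0
8. and @i10  | tail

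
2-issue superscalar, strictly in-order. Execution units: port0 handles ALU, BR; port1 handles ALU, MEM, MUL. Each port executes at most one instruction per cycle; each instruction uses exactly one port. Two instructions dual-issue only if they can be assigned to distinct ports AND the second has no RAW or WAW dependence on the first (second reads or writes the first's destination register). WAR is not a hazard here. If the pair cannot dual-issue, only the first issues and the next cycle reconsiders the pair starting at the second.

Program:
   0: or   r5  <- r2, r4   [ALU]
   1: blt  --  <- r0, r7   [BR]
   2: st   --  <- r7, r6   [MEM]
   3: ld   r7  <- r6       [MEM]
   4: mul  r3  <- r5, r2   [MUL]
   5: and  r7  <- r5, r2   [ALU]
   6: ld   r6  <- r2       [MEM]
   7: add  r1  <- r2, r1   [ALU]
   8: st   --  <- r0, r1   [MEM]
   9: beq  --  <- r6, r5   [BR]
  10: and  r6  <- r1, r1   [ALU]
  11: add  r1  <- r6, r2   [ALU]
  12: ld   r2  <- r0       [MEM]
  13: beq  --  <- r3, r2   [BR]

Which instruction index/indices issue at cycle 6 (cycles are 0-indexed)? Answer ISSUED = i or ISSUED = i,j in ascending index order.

ISSUED = 10

[0] i0+i1  or.ALU/blt.BR  -- pair
[1] i2  st.MEM  -- no-port MEM/MEM
[2] i3  ld.MEM  -- no-port MEM/MUL
[3] i4+i5  mul.MUL/and.ALU  -- pair
[4] i6+i7  ld.MEM/add.ALU  -- pair
[5] i8+i9  st.MEM/beq.BR  -- pair
[6] i10  and.ALU  -- RAW r6
[7] i11+i12  add.ALU/ld.MEM  -- pair
[8] i13  beq.BR  -- tail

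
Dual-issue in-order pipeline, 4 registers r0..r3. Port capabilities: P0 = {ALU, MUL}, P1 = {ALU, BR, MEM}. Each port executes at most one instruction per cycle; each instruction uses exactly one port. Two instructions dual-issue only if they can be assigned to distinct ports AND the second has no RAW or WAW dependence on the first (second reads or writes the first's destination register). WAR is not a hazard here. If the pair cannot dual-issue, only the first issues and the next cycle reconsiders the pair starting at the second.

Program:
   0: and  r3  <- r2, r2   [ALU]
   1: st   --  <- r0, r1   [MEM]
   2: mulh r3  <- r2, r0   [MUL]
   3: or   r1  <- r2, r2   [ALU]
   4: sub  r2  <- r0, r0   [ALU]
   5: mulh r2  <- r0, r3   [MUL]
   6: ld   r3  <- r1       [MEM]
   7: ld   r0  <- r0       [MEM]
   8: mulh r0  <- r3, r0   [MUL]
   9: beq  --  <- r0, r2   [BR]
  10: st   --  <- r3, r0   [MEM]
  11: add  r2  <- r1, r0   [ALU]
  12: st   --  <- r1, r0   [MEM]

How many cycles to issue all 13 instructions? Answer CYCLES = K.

CYCLES = 9

#0 head=0: and/st i0,i1 2-wide
#1 head=2: mulh/or i2,i3 2-wide
#2 head=4: sub i4 WAW r2
#3 head=5: mulh/ld i5,i6 2-wide
#4 head=7: ld i7 RAW+WAW r0
#5 head=8: mulh i8 RAW r0
#6 head=9: beq i9 no-port BR/MEM
#7 head=10: st/add i10,i11 2-wide
#8 head=12: st i12 tail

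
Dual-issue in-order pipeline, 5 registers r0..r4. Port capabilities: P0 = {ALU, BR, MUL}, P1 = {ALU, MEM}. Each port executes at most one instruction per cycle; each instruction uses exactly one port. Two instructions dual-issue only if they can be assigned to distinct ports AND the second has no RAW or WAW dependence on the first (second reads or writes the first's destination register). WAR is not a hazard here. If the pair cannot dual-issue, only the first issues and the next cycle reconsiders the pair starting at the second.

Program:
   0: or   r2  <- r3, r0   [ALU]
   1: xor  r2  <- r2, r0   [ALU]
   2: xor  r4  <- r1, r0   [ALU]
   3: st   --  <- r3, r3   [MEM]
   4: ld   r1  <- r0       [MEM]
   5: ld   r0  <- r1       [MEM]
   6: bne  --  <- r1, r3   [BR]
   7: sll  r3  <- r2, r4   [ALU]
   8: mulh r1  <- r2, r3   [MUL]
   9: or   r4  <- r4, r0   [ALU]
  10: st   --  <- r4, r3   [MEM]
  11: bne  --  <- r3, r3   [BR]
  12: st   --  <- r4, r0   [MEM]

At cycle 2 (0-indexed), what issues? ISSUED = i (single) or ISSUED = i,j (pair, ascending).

0. or.ALU @i0  | RAW+WAW r2
1. xor.ALU xor.ALU @i1/i2  | dual
2. st.MEM @i3  | no-port MEM/MEM
3. ld.MEM @i4  | no-port MEM/MEM
4. ld.MEM bne.BR @i5/i6  | dual
5. sll.ALU @i7  | RAW r3
6. mulh.MUL or.ALU @i8/i9  | dual
7. st.MEM bne.BR @i10/i11  | dual
8. st.MEM @i12  | tail

ISSUED = 3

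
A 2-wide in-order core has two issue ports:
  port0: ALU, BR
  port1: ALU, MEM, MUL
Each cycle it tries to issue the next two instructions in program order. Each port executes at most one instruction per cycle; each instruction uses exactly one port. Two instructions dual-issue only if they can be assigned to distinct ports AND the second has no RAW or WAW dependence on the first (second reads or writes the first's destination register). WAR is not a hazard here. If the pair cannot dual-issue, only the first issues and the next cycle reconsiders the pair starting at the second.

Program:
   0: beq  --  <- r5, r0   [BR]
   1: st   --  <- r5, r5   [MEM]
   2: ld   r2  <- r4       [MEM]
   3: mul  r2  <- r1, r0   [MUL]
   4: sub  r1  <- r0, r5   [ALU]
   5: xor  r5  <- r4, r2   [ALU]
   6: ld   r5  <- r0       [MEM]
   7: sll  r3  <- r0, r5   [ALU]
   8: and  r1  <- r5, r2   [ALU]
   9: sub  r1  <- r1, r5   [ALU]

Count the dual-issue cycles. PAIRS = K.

PAIRS = 3

#0 head=0: beq.BR;st.MEM i0&i1 dual
#1 head=2: ld.MEM i2 no-port MEM/MUL
#2 head=3: mul.MUL;sub.ALU i3&i4 dual
#3 head=5: xor.ALU i5 WAW r5
#4 head=6: ld.MEM i6 RAW r5
#5 head=7: sll.ALU;and.ALU i7&i8 dual
#6 head=9: sub.ALU i9 tail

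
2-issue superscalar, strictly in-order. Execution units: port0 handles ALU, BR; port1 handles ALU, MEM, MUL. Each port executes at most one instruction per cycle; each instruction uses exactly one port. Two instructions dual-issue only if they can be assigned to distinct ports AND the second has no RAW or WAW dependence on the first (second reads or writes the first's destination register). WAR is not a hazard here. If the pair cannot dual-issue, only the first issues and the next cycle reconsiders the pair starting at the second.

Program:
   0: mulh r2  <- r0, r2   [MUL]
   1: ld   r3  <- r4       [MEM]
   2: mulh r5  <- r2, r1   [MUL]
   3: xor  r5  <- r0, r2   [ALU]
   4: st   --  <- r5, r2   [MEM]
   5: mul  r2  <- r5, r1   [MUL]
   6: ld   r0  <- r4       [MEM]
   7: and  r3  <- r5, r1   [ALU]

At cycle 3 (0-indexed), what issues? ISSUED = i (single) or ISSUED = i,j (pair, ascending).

ISSUED = 3

  cy0 -> i0 (mulh) no-port MUL/MEM
  cy1 -> i1 (ld) no-port MEM/MUL
  cy2 -> i2 (mulh) WAW r5
  cy3 -> i3 (xor) RAW r5
  cy4 -> i4 (st) no-port MEM/MUL
  cy5 -> i5 (mul) no-port MUL/MEM
  cy6 -> i6,i7 (ld+and) 2-wide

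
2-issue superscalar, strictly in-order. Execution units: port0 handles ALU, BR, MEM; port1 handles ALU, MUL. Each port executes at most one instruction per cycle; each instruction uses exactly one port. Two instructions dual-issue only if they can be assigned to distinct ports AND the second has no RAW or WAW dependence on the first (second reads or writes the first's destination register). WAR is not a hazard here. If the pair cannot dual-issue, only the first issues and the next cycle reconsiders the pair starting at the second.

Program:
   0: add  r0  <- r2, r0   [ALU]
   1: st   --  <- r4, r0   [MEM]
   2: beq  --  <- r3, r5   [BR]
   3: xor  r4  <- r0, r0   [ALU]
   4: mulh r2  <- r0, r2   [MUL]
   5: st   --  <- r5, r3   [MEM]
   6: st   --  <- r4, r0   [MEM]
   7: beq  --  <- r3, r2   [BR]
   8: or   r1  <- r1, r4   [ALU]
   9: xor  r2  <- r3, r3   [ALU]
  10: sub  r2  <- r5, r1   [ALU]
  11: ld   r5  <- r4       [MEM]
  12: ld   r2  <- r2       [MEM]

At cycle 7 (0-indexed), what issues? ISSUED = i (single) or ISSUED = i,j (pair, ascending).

c0: i0 add  RAW r0
c1: i1 st  no-port MEM/BR
c2: i2&i3 beq xor  dual
c3: i4&i5 mulh st  dual
c4: i6 st  no-port MEM/BR
c5: i7&i8 beq or  dual
c6: i9 xor  WAW r2
c7: i10&i11 sub ld  dual
c8: i12 ld  tail

ISSUED = 10,11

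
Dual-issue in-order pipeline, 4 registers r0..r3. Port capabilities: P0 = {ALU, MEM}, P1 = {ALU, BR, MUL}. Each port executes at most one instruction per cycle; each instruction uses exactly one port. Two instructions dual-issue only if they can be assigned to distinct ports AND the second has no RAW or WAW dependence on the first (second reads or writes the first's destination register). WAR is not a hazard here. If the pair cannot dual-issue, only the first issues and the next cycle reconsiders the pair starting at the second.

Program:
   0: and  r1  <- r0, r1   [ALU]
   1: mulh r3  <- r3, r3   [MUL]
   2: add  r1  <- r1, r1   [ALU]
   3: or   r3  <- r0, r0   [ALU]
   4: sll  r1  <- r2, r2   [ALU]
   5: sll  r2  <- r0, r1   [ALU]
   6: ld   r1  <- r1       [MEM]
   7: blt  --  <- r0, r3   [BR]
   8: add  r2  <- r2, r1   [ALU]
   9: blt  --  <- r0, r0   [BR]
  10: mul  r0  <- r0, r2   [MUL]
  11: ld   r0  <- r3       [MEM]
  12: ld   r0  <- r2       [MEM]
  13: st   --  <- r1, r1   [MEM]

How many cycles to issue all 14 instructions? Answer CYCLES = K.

CYCLES = 10

t=0 i0,i1:and+mulh ; 2-wide
t=1 i2,i3:add+or ; 2-wide
t=2 i4:sll ; RAW r1
t=3 i5,i6:sll+ld ; 2-wide
t=4 i7,i8:blt+add ; 2-wide
t=5 i9:blt ; no-port BR/MUL
t=6 i10:mul ; WAW r0
t=7 i11:ld ; no-port MEM/MEM
t=8 i12:ld ; no-port MEM/MEM
t=9 i13:st ; tail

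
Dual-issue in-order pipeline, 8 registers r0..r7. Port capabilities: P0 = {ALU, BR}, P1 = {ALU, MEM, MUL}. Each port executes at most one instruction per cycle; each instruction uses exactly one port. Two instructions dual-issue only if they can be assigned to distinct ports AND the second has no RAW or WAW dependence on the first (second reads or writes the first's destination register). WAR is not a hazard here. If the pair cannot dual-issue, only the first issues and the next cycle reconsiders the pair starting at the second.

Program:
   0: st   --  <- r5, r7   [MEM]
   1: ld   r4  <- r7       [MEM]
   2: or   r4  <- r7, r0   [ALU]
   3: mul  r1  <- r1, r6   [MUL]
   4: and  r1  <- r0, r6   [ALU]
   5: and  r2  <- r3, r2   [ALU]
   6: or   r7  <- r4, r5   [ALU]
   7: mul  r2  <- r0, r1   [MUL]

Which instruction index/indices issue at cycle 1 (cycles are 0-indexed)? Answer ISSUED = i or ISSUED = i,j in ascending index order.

t=0 i0:st ; no-port MEM/MEM
t=1 i1:ld ; WAW r4
t=2 i2+i3:or;mul ; dual
t=3 i4+i5:and;and ; dual
t=4 i6+i7:or;mul ; dual

ISSUED = 1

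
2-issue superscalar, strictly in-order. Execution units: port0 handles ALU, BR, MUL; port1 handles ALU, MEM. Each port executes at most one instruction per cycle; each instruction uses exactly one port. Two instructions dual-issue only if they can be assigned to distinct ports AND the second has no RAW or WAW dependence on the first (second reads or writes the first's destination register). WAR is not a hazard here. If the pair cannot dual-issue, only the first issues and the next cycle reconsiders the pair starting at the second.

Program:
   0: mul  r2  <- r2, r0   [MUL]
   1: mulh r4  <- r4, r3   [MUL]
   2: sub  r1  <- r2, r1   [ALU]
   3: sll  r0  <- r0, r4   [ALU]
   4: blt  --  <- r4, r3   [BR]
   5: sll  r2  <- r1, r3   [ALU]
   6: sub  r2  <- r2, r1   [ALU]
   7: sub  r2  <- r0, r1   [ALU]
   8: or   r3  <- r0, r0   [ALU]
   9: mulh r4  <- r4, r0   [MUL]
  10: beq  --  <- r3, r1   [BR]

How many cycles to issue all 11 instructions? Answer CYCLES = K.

CYCLES = 8

  cy0 -> i0 (mul) no-port MUL/MUL
  cy1 -> i1&i2 (mulh;sub) pair
  cy2 -> i3&i4 (sll;blt) pair
  cy3 -> i5 (sll) RAW+WAW r2
  cy4 -> i6 (sub) WAW r2
  cy5 -> i7&i8 (sub;or) pair
  cy6 -> i9 (mulh) no-port MUL/BR
  cy7 -> i10 (beq) tail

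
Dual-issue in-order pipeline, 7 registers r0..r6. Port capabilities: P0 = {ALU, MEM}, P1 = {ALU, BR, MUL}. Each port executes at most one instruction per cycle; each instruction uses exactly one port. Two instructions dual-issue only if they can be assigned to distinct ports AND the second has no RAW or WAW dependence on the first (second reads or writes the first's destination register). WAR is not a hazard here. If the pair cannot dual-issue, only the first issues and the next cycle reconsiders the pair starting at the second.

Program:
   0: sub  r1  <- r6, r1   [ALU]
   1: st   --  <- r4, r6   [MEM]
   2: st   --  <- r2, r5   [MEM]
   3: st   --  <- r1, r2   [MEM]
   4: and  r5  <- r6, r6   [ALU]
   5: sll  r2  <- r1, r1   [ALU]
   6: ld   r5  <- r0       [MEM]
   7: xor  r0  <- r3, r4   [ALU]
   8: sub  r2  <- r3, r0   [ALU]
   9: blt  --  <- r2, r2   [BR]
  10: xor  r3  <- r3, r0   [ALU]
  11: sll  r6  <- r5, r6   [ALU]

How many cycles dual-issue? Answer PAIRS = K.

  cy0 -> i0,i1 (sub/st) 2-wide
  cy1 -> i2 (st) no-port MEM/MEM
  cy2 -> i3,i4 (st/and) 2-wide
  cy3 -> i5,i6 (sll/ld) 2-wide
  cy4 -> i7 (xor) RAW r0
  cy5 -> i8 (sub) RAW r2
  cy6 -> i9,i10 (blt/xor) 2-wide
  cy7 -> i11 (sll) tail

PAIRS = 4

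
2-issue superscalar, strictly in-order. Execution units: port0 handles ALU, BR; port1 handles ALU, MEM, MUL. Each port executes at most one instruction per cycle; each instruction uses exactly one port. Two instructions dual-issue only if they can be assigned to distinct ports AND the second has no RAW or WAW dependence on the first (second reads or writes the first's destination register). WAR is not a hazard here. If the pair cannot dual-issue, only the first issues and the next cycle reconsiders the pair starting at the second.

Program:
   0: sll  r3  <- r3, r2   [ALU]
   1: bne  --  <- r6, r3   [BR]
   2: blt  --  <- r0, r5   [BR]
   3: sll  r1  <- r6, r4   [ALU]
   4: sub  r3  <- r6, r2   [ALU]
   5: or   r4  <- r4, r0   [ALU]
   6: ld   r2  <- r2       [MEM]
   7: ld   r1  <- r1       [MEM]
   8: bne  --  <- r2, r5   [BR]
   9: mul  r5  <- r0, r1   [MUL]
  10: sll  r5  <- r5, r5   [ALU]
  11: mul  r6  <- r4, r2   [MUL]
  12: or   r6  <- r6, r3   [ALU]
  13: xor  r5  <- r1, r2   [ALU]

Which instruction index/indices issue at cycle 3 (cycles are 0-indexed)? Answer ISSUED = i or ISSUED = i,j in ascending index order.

ISSUED = 4,5

c0: i0 sll  RAW r3
c1: i1 bne  no-port BR/BR
c2: i2,i3 blt+sll  dual
c3: i4,i5 sub+or  dual
c4: i6 ld  no-port MEM/MEM
c5: i7,i8 ld+bne  dual
c6: i9 mul  RAW+WAW r5
c7: i10,i11 sll+mul  dual
c8: i12,i13 or+xor  dual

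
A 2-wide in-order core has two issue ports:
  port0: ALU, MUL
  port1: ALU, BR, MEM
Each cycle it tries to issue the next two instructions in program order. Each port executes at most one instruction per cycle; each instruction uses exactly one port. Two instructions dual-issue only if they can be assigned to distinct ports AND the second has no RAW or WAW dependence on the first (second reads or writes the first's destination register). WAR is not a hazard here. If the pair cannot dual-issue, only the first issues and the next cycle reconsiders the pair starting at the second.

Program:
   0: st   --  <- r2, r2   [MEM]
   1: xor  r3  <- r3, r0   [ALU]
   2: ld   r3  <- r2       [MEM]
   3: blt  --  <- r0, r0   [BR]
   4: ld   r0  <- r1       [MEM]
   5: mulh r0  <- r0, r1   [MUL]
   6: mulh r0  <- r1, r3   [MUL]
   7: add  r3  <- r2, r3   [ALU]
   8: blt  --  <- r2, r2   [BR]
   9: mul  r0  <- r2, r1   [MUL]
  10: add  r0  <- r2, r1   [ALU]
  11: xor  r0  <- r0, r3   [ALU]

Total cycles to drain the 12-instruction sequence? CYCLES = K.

CYCLES = 9

c0: i0&i1 st+xor  pair
c1: i2 ld  no-port MEM/BR
c2: i3 blt  no-port BR/MEM
c3: i4 ld  RAW+WAW r0
c4: i5 mulh  no-port MUL/MUL
c5: i6&i7 mulh+add  pair
c6: i8&i9 blt+mul  pair
c7: i10 add  RAW+WAW r0
c8: i11 xor  tail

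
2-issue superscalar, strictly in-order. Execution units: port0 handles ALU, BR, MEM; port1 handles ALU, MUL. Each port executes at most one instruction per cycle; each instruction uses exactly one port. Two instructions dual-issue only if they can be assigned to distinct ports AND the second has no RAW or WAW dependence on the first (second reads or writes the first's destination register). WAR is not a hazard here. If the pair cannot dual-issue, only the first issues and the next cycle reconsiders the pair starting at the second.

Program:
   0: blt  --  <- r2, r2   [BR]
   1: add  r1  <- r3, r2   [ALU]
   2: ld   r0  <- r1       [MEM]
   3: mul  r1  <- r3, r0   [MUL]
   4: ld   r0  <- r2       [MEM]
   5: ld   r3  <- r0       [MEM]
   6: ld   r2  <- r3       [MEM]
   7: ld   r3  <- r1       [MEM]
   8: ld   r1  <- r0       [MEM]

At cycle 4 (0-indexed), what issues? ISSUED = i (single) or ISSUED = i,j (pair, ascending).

  cy0 -> i0,i1 (blt.BR/add.ALU) 2-wide
  cy1 -> i2 (ld.MEM) RAW r0
  cy2 -> i3,i4 (mul.MUL/ld.MEM) 2-wide
  cy3 -> i5 (ld.MEM) no-port MEM/MEM
  cy4 -> i6 (ld.MEM) no-port MEM/MEM
  cy5 -> i7 (ld.MEM) no-port MEM/MEM
  cy6 -> i8 (ld.MEM) tail

ISSUED = 6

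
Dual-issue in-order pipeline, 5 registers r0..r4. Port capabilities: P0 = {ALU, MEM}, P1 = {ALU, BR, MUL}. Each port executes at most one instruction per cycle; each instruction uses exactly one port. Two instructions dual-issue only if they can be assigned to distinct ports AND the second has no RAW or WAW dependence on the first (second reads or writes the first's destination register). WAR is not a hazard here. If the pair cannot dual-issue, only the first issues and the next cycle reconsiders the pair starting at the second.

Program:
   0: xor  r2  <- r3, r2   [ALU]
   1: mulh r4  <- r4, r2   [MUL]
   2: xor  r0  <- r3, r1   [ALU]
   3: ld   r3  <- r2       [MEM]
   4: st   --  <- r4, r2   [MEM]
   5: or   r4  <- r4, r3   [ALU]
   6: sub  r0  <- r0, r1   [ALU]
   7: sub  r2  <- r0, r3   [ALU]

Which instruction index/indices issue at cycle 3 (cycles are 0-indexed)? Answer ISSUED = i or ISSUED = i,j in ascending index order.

ISSUED = 4,5

0. xor.ALU @i0  | RAW r2
1. mulh.MUL+xor.ALU @i1/i2  | 2-wide
2. ld.MEM @i3  | no-port MEM/MEM
3. st.MEM+or.ALU @i4/i5  | 2-wide
4. sub.ALU @i6  | RAW r0
5. sub.ALU @i7  | tail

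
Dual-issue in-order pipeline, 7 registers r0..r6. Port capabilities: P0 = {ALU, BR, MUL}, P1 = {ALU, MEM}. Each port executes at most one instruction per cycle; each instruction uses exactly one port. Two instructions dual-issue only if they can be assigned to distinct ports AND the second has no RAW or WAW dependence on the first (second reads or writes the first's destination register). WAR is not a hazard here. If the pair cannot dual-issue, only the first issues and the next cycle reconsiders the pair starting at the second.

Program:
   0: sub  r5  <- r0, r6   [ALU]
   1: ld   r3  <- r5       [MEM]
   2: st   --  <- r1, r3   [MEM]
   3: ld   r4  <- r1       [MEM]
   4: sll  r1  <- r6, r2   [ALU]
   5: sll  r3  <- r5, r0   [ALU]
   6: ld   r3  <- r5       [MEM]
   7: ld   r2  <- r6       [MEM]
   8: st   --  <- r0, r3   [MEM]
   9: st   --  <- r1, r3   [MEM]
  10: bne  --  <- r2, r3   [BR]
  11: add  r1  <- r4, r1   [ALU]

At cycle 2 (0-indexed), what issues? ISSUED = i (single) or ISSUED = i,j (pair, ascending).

ISSUED = 2

[0] i0  sub  -- RAW r5
[1] i1  ld  -- no-port MEM/MEM
[2] i2  st  -- no-port MEM/MEM
[3] i3+i4  ld/sll  -- pair
[4] i5  sll  -- WAW r3
[5] i6  ld  -- no-port MEM/MEM
[6] i7  ld  -- no-port MEM/MEM
[7] i8  st  -- no-port MEM/MEM
[8] i9+i10  st/bne  -- pair
[9] i11  add  -- tail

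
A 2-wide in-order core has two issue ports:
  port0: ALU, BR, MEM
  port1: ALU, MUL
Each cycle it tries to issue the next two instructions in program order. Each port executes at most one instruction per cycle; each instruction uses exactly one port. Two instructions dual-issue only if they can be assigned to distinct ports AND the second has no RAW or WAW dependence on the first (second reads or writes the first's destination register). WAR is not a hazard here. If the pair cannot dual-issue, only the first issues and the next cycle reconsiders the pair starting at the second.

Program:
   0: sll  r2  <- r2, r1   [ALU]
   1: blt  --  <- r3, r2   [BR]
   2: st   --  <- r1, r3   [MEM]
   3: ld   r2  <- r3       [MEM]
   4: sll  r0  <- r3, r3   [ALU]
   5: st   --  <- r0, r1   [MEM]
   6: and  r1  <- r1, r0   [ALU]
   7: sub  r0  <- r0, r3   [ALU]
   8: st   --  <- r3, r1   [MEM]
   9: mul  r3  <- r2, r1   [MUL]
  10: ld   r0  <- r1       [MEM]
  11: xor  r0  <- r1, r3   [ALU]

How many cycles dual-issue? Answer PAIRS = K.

PAIRS = 4

c0: i0 sll.ALU  RAW r2
c1: i1 blt.BR  no-port BR/MEM
c2: i2 st.MEM  no-port MEM/MEM
c3: i3+i4 ld.MEM;sll.ALU  pair
c4: i5+i6 st.MEM;and.ALU  pair
c5: i7+i8 sub.ALU;st.MEM  pair
c6: i9+i10 mul.MUL;ld.MEM  pair
c7: i11 xor.ALU  tail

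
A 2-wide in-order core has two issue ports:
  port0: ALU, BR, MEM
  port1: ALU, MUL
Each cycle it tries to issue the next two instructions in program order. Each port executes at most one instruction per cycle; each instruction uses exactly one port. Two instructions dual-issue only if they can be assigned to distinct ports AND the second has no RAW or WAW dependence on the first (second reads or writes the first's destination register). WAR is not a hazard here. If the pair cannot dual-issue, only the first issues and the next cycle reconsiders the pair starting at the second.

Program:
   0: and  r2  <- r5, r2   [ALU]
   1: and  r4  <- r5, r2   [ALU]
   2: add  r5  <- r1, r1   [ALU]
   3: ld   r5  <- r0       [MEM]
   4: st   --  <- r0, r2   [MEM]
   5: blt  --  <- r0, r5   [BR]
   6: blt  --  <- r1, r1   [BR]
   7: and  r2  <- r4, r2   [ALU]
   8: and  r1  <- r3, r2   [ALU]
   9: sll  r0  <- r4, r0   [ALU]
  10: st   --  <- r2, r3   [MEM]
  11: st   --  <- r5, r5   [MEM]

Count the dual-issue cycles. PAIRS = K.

PAIRS = 3

0. and.ALU @i0  | RAW r2
1. and.ALU add.ALU @i1&i2  | pair
2. ld.MEM @i3  | no-port MEM/MEM
3. st.MEM @i4  | no-port MEM/BR
4. blt.BR @i5  | no-port BR/BR
5. blt.BR and.ALU @i6&i7  | pair
6. and.ALU sll.ALU @i8&i9  | pair
7. st.MEM @i10  | no-port MEM/MEM
8. st.MEM @i11  | tail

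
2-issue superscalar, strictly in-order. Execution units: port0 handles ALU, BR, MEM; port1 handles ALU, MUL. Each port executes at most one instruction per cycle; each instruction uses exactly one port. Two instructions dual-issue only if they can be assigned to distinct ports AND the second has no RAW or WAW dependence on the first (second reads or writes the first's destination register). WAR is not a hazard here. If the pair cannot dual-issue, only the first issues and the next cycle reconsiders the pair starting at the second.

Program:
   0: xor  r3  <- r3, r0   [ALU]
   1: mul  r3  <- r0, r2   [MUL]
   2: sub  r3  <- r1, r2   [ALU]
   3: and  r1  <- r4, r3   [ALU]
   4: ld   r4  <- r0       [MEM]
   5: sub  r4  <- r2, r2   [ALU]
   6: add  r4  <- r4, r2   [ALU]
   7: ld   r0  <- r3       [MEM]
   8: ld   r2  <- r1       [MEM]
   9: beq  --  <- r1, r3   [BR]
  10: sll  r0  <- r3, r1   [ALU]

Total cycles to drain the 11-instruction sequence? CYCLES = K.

CYCLES = 8

0. xor @i0  | WAW r3
1. mul @i1  | WAW r3
2. sub @i2  | RAW r3
3. and;ld @i3/i4  | pair
4. sub @i5  | RAW+WAW r4
5. add;ld @i6/i7  | pair
6. ld @i8  | no-port MEM/BR
7. beq;sll @i9/i10  | pair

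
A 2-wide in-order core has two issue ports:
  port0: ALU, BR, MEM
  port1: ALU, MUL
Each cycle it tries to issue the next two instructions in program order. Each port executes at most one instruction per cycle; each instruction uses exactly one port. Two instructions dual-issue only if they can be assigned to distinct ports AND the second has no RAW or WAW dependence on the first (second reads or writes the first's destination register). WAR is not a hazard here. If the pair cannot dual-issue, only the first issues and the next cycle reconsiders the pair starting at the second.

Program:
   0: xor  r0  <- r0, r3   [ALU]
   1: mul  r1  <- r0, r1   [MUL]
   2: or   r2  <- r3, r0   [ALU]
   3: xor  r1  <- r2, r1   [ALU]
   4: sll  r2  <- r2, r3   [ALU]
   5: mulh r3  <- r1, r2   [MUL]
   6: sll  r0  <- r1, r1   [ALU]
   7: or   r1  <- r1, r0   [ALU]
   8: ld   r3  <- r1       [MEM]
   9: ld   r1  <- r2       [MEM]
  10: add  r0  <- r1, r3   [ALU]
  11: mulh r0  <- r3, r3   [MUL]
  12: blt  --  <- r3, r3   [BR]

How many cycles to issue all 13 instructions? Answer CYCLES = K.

t=0 i0:xor.ALU ; RAW r0
t=1 i1,i2:mul.MUL/or.ALU ; 2-wide
t=2 i3,i4:xor.ALU/sll.ALU ; 2-wide
t=3 i5,i6:mulh.MUL/sll.ALU ; 2-wide
t=4 i7:or.ALU ; RAW r1
t=5 i8:ld.MEM ; no-port MEM/MEM
t=6 i9:ld.MEM ; RAW r1
t=7 i10:add.ALU ; WAW r0
t=8 i11,i12:mulh.MUL/blt.BR ; 2-wide

CYCLES = 9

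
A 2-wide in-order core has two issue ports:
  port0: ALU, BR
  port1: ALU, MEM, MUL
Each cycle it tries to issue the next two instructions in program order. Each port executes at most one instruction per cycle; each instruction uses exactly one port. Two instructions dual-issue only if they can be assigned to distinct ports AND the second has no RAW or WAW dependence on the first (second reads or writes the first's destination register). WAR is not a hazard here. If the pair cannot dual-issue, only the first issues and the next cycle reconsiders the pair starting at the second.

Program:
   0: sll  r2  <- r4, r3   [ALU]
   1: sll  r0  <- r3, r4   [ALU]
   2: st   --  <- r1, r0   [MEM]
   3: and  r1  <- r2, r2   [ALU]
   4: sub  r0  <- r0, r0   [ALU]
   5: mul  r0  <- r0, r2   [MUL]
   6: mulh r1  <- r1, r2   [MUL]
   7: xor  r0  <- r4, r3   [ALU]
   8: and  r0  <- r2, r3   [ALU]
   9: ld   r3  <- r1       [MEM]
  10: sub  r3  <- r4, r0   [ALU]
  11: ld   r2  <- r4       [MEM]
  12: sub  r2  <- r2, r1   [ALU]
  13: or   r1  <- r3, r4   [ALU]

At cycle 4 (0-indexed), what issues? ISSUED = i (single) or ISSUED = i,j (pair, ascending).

ISSUED = 6,7

t=0 i0&i1:sll.ALU;sll.ALU ; pair
t=1 i2&i3:st.MEM;and.ALU ; pair
t=2 i4:sub.ALU ; RAW+WAW r0
t=3 i5:mul.MUL ; no-port MUL/MUL
t=4 i6&i7:mulh.MUL;xor.ALU ; pair
t=5 i8&i9:and.ALU;ld.MEM ; pair
t=6 i10&i11:sub.ALU;ld.MEM ; pair
t=7 i12&i13:sub.ALU;or.ALU ; pair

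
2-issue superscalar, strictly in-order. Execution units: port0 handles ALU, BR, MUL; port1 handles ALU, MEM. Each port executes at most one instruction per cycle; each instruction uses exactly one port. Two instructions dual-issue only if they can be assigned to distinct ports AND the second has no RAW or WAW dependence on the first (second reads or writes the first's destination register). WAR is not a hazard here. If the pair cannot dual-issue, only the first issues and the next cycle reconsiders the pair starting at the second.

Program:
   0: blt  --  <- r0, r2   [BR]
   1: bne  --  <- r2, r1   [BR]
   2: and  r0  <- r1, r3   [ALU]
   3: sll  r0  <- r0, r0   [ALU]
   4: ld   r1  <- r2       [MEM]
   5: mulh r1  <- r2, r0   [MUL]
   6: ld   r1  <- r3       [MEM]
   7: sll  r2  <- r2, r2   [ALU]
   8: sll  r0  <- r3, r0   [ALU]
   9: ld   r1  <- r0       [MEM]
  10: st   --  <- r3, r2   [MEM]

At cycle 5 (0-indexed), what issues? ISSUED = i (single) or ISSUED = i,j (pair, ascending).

  cy0 -> i0 (blt.BR) no-port BR/BR
  cy1 -> i1+i2 (bne.BR+and.ALU) 2-wide
  cy2 -> i3+i4 (sll.ALU+ld.MEM) 2-wide
  cy3 -> i5 (mulh.MUL) WAW r1
  cy4 -> i6+i7 (ld.MEM+sll.ALU) 2-wide
  cy5 -> i8 (sll.ALU) RAW r0
  cy6 -> i9 (ld.MEM) no-port MEM/MEM
  cy7 -> i10 (st.MEM) tail

ISSUED = 8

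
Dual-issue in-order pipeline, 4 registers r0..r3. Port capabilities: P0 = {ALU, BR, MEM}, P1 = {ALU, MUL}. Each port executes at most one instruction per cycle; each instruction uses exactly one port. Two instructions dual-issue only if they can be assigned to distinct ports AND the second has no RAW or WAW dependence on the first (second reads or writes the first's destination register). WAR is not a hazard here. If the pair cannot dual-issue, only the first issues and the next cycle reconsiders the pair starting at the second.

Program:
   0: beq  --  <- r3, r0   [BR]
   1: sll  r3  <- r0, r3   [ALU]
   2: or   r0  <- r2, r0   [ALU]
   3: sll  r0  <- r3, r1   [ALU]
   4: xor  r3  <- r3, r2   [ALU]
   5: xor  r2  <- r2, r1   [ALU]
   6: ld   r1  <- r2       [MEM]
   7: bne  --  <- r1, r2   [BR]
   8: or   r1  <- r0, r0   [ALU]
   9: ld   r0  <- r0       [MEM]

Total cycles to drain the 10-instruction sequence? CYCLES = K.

#0 head=0: beq sll i0,i1 2-wide
#1 head=2: or i2 WAW r0
#2 head=3: sll xor i3,i4 2-wide
#3 head=5: xor i5 RAW r2
#4 head=6: ld i6 no-port MEM/BR
#5 head=7: bne or i7,i8 2-wide
#6 head=9: ld i9 tail

CYCLES = 7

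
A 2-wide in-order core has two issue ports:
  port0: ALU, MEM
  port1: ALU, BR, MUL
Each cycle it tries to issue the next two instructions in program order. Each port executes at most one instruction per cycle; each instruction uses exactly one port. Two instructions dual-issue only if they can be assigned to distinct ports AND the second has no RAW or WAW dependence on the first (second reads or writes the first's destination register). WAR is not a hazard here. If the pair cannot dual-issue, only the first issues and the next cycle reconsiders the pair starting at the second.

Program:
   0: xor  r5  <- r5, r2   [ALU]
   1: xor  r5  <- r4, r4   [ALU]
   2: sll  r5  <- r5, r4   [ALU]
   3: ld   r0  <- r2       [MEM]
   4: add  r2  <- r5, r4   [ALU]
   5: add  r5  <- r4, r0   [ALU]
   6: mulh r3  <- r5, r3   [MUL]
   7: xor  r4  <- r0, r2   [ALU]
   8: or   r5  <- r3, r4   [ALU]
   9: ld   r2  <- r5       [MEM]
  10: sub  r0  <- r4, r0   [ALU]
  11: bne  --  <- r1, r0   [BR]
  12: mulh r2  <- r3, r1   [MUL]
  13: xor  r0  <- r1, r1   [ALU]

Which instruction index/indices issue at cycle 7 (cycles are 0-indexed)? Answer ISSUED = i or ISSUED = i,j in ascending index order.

ISSUED = 11

[0] i0  xor  -- WAW r5
[1] i1  xor  -- RAW+WAW r5
[2] i2+i3  sll+ld  -- pair
[3] i4+i5  add+add  -- pair
[4] i6+i7  mulh+xor  -- pair
[5] i8  or  -- RAW r5
[6] i9+i10  ld+sub  -- pair
[7] i11  bne  -- no-port BR/MUL
[8] i12+i13  mulh+xor  -- pair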